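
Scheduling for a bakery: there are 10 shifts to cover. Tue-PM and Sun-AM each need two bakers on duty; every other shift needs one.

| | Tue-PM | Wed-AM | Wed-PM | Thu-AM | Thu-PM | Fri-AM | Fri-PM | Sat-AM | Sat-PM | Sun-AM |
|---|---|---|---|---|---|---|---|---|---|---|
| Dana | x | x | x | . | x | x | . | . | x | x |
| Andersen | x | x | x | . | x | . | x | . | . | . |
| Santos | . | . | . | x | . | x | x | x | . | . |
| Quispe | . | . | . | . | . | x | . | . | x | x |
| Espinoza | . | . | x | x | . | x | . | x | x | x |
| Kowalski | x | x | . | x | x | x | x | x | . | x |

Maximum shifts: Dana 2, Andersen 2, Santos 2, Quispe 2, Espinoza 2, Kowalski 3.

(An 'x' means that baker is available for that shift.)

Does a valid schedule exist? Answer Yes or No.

One valid schedule: Tue-PM→Dana+Andersen, Wed-AM→Dana, Wed-PM→Andersen, Thu-AM→Santos, Thu-PM→Kowalski, Fri-AM→Quispe, Fri-PM→Santos, Sat-AM→Espinoza, Sat-PM→Quispe, Sun-AM→Espinoza+Kowalski.
Loads: Dana 2/2, Andersen 2/2, Santos 2/2, Quispe 2/2, Espinoza 2/2, Kowalski 2/3 — all within limits.

Yes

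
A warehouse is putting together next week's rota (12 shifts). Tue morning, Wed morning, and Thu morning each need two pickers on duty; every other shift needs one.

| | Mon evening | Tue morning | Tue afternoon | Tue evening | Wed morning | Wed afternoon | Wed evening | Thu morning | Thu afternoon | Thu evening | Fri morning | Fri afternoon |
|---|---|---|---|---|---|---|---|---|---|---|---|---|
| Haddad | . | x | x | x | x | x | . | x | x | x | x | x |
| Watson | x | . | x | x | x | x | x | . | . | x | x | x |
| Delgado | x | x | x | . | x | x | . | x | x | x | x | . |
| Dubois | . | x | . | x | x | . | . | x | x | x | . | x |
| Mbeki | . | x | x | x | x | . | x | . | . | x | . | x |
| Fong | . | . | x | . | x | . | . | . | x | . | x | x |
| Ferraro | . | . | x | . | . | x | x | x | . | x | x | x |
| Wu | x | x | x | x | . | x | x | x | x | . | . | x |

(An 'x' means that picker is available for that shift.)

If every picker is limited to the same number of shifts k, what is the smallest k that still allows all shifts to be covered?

2

With 8 pickers and 15 worker-slots to fill, someone must work at least ⌈15/8⌉ = 2 shifts, so k ≥ 2.
k = 2 works: Mon evening→Watson, Tue morning→Dubois+Wu, Tue afternoon→Mbeki, Tue evening→Haddad, Wed morning→Mbeki+Fong, Wed afternoon→Haddad, Wed evening→Watson, Thu morning→Ferraro+Wu, Thu afternoon→Delgado, Thu evening→Dubois, Fri morning→Delgado, Fri afternoon→Fong.
Loads: Haddad 2, Watson 2, Delgado 2, Dubois 2, Mbeki 2, Fong 2, Ferraro 1, Wu 2 — all ≤ 2.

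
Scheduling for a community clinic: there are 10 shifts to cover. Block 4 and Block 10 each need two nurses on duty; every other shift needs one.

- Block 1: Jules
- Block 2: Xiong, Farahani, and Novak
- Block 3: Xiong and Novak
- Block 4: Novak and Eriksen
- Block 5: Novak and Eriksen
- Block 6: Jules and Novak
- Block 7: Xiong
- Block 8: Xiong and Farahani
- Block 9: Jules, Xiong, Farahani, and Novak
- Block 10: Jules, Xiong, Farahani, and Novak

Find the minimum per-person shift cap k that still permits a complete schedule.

With 5 nurses and 12 worker-slots to fill, someone must work at least ⌈12/5⌉ = 3 shifts, so k ≥ 3.
k = 3 works: Block 1→Jules, Block 2→Farahani, Block 3→Xiong, Block 4→Novak+Eriksen, Block 5→Novak, Block 6→Jules, Block 7→Xiong, Block 8→Xiong, Block 9→Jules, Block 10→Farahani+Novak.
Loads: Jules 3, Xiong 3, Farahani 2, Novak 3, Eriksen 1 — all ≤ 3.

3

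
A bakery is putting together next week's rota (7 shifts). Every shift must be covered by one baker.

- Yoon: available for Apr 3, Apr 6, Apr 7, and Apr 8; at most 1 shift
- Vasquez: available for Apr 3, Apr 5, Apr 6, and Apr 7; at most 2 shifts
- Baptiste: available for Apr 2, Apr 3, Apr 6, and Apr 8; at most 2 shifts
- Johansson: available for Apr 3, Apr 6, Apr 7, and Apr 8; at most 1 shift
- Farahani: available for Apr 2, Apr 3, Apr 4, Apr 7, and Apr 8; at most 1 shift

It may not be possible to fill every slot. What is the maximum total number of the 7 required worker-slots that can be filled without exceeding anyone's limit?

7

Total capacity across all bakers is 1+2+2+1+1 = 7, and 7 slots are needed, so at most 7 can be filled.
An assignment achieving 7: Apr 2→Baptiste, Apr 3→Johansson, Apr 4→Farahani, Apr 5→Vasquez, Apr 6→Yoon, Apr 7→Vasquez, Apr 8→Baptiste.
Loads: Yoon 1/1, Vasquez 2/2, Baptiste 2/2, Johansson 1/1, Farahani 1/1.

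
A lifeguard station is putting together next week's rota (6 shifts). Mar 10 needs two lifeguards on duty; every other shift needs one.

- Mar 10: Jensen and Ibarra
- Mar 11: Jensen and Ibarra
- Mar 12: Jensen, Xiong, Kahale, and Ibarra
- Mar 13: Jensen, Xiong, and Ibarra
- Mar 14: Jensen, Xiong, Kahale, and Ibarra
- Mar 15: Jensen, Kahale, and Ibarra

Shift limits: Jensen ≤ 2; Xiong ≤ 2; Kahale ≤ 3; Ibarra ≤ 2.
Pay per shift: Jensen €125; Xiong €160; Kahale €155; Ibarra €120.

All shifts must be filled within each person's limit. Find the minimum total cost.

€955

Mar 10 can only be covered by Jensen and Ibarra, so that assignment is forced.
Picking the cheapest available lifeguard for each shift independently would cost €845, but that ignores the shift limits.
An optimal schedule: Mar 10→Ibarra+Jensen, Mar 11→Ibarra, Mar 12→Kahale, Mar 13→Jensen, Mar 14→Kahale, Mar 15→Kahale.
Total: 120 + 125 + 120 + 155 + 125 + 155 + 155 = €955.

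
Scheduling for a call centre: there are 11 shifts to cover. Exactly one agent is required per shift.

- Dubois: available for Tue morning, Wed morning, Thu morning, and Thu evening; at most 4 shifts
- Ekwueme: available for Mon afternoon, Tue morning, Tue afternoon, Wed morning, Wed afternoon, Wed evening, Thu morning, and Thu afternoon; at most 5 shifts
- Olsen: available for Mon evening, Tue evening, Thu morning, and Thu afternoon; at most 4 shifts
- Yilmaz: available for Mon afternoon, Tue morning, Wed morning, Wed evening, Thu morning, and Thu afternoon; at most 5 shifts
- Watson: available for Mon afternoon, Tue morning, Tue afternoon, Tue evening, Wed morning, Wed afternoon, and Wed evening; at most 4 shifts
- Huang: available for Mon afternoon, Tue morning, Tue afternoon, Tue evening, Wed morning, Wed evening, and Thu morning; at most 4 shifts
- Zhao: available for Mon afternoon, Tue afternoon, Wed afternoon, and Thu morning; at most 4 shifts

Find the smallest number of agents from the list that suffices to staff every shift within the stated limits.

11 slots to fill and no one can take more than 5, so at least ⌈11/5⌉ = 3 agents are needed.
Dubois, Ekwueme, and Olsen alone can cover everything: Mon afternoon→Ekwueme, Mon evening→Olsen, Tue morning→Dubois, Tue afternoon→Ekwueme, Tue evening→Olsen, Wed morning→Dubois, Wed afternoon→Ekwueme, Wed evening→Ekwueme, Thu morning→Dubois, Thu afternoon→Ekwueme, Thu evening→Dubois.

3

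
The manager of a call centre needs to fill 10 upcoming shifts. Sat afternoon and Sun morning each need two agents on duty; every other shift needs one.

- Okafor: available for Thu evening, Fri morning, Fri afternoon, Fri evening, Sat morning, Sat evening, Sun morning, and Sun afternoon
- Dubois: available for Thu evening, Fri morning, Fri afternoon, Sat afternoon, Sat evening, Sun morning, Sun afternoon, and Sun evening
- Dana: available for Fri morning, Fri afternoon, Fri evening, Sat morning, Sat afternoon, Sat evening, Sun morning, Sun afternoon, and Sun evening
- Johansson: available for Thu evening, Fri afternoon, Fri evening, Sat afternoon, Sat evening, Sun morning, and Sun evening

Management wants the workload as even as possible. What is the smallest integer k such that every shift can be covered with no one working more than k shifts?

3

With 4 agents and 12 worker-slots to fill, someone must work at least ⌈12/4⌉ = 3 shifts, so k ≥ 3.
k = 3 works: Thu evening→Okafor, Fri morning→Okafor, Fri afternoon→Johansson, Fri evening→Dana, Sat morning→Okafor, Sat afternoon→Dubois+Dana, Sat evening→Johansson, Sun morning→Dana+Johansson, Sun afternoon→Dubois, Sun evening→Dubois.
Loads: Okafor 3, Dubois 3, Dana 3, Johansson 3 — all ≤ 3.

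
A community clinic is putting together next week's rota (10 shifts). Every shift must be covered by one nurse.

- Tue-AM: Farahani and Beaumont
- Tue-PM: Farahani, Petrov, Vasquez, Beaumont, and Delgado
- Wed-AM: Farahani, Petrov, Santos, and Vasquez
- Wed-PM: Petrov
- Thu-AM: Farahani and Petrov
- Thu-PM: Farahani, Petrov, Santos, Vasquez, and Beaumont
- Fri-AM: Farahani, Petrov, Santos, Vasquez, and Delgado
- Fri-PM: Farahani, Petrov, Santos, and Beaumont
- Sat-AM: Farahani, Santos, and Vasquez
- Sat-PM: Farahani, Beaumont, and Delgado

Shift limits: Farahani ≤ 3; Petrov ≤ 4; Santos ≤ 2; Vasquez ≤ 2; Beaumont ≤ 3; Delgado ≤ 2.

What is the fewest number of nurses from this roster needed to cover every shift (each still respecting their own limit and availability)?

10 slots to fill and no one can take more than 4, so at least ⌈10/4⌉ = 3 nurses are needed.
Farahani, Petrov, and Beaumont alone can cover everything: Tue-AM→Farahani, Tue-PM→Petrov, Wed-AM→Farahani, Wed-PM→Petrov, Thu-AM→Petrov, Thu-PM→Beaumont, Fri-AM→Petrov, Fri-PM→Beaumont, Sat-AM→Farahani, Sat-PM→Beaumont.

3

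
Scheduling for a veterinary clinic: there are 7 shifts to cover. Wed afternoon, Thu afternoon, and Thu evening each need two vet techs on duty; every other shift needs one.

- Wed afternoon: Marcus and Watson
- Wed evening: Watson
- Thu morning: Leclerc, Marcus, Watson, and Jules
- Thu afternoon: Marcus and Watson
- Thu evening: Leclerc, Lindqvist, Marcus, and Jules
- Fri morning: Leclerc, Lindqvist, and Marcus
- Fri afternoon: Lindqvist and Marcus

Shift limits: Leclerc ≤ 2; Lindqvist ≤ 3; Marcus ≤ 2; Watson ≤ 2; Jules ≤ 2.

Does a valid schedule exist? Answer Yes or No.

No

Total capacity is 11 and 10 slots are needed, so capacity alone doesn't rule it out.
Shifts {Wed afternoon, Wed evening, Thu afternoon} need 5 worker-slots in total, but the vet techs available for any of those shifts (Marcus and Watson) can supply at most 4 among them. So no valid schedule exists.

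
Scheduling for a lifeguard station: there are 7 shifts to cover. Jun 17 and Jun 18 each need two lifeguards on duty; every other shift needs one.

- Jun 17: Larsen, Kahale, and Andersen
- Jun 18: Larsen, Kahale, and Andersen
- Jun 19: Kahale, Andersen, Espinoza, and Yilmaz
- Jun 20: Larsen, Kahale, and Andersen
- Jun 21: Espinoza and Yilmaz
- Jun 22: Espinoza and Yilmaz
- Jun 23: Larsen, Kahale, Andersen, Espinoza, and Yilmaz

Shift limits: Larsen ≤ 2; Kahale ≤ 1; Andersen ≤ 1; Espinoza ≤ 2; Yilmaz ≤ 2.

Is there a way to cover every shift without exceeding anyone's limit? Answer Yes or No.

Shifts {Jun 17, Jun 18, Jun 20} need 5 worker-slots in total, but the lifeguards available for any of those shifts (Larsen, Kahale, and Andersen) can supply at most 4 among them. So no valid schedule exists.

No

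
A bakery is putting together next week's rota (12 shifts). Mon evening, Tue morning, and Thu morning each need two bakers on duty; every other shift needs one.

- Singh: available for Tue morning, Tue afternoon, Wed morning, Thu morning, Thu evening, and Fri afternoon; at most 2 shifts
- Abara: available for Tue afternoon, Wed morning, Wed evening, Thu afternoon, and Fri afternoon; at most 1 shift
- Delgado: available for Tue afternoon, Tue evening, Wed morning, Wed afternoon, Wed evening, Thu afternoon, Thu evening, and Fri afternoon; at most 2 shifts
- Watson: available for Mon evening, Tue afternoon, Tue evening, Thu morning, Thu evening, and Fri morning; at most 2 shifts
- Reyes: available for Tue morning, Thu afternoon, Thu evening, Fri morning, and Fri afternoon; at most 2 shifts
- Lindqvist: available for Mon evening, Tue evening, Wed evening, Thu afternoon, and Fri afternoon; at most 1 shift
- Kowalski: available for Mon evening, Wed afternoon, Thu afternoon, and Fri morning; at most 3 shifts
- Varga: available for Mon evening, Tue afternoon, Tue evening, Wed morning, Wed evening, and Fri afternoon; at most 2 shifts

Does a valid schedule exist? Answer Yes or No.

Tue morning can only be covered by Singh and Reyes, so that assignment is forced.
Thu morning can only be covered by Singh and Watson, so that assignment is forced.
One valid schedule: Mon evening→Kowalski+Varga, Tue morning→Singh+Reyes, Tue afternoon→Varga, Tue evening→Delgado, Wed morning→Abara, Wed afternoon→Delgado, Wed evening→Lindqvist, Thu morning→Singh+Watson, Thu afternoon→Kowalski, Thu evening→Watson, Fri morning→Kowalski, Fri afternoon→Reyes.
Loads: Singh 2/2, Abara 1/1, Delgado 2/2, Watson 2/2, Reyes 2/2, Lindqvist 1/1, Kowalski 3/3, Varga 2/2 — all within limits.

Yes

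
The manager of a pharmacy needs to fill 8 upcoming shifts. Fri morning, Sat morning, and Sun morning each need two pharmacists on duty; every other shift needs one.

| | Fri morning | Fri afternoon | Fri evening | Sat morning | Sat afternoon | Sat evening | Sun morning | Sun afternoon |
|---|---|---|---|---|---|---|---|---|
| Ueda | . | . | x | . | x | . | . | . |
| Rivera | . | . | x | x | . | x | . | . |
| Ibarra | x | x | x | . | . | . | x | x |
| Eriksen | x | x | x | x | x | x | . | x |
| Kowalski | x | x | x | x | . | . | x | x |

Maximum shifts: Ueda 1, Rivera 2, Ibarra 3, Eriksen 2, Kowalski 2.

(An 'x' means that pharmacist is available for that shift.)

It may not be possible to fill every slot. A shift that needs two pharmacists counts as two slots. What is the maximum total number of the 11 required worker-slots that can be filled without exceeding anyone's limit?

Total capacity across all pharmacists is 1+2+3+2+2 = 10, and 11 slots are needed, so at most 10 can be filled.
An assignment achieving 10: Fri morning→Ibarra+Eriksen, Fri afternoon→Ibarra, Sat morning→Rivera+Eriksen, Sat afternoon→Ueda, Sat evening→Rivera, Sun morning→Ibarra+Kowalski, Sun afternoon→Kowalski.
Loads: Ueda 1/1, Rivera 2/2, Ibarra 3/3, Eriksen 2/2, Kowalski 2/2.

10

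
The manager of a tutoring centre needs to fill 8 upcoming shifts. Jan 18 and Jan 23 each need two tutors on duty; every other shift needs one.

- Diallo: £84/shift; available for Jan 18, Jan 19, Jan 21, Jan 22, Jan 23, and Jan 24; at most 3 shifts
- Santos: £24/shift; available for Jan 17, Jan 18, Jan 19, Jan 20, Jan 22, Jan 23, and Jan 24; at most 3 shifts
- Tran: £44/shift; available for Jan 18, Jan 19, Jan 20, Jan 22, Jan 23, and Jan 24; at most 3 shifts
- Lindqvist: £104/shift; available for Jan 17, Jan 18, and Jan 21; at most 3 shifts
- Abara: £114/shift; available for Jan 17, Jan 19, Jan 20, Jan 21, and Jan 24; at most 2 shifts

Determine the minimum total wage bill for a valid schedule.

Picking the cheapest available tutor for each shift independently would cost £340, but that ignores the shift limits.
An optimal schedule: Jan 17→Santos, Jan 18→Tran+Lindqvist, Jan 19→Tran, Jan 20→Santos, Jan 21→Diallo, Jan 22→Diallo, Jan 23→Diallo+Santos, Jan 24→Tran.
Total: 24 + 44 + 104 + 44 + 24 + 84 + 84 + 84 + 24 + 44 = £560.

£560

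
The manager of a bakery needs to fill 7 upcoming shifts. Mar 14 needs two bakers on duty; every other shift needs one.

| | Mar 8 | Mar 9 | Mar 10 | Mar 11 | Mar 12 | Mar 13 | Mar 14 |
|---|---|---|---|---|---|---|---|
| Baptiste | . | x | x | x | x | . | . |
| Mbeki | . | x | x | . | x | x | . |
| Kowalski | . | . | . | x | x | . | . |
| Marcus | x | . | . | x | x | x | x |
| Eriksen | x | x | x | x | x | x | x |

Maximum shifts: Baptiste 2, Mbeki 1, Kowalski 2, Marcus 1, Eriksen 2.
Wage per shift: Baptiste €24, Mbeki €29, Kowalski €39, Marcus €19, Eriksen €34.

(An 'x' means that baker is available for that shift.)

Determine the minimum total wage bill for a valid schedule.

€242

Mar 14 can only be covered by Marcus and Eriksen, so that assignment is forced.
Picking the cheapest available baker for each shift independently would cost €177, but that ignores the shift limits.
An optimal schedule: Mar 8→Eriksen, Mar 9→Baptiste, Mar 10→Baptiste, Mar 11→Kowalski, Mar 12→Kowalski, Mar 13→Mbeki, Mar 14→Marcus+Eriksen.
Total: 34 + 24 + 24 + 39 + 39 + 29 + 19 + 34 = €242.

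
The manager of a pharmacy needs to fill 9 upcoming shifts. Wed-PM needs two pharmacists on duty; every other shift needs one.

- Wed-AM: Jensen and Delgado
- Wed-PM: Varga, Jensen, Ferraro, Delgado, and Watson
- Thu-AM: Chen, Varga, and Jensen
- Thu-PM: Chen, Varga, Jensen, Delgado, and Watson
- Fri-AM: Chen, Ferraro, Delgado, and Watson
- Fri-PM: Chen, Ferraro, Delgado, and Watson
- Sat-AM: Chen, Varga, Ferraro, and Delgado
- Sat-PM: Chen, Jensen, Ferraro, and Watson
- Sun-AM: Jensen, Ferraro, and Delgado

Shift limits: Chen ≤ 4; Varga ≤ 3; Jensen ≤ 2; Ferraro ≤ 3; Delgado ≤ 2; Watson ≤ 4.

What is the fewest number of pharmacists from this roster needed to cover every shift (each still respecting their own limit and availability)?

4

10 slots to fill and no one can take more than 4, so at least ⌈10/4⌉ = 3 pharmacists are needed.
No set of 3 pharmacists can cover every shift (each such set leaves at least one shift with no one available or exceeds a cap).
Chen, Varga, Jensen, and Ferraro alone can cover everything: Wed-AM→Jensen, Wed-PM→Varga+Ferraro, Thu-AM→Chen, Thu-PM→Chen, Fri-AM→Chen, Fri-PM→Chen, Sat-AM→Varga, Sat-PM→Ferraro, Sun-AM→Jensen.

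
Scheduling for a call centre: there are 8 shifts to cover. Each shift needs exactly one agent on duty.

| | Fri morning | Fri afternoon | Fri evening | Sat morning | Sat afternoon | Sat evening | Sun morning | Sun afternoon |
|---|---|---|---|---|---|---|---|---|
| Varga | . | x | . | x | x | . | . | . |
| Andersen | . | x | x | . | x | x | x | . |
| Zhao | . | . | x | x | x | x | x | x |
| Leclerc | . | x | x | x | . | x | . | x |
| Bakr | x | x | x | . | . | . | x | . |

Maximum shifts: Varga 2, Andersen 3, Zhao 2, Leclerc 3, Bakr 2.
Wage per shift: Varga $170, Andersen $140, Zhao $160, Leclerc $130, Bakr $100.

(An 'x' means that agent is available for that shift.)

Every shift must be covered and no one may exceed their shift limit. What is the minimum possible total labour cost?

Fri morning can only be covered by Bakr, so that assignment is forced.
Picking the cheapest available agent for each shift independently would cost $930, but that ignores the shift limits.
An optimal schedule: Fri morning→Bakr, Fri afternoon→Andersen, Fri evening→Andersen, Sat morning→Leclerc, Sat afternoon→Andersen, Sat evening→Leclerc, Sun morning→Bakr, Sun afternoon→Leclerc.
Total: 100 + 140 + 140 + 130 + 140 + 130 + 100 + 130 = $1010.

$1010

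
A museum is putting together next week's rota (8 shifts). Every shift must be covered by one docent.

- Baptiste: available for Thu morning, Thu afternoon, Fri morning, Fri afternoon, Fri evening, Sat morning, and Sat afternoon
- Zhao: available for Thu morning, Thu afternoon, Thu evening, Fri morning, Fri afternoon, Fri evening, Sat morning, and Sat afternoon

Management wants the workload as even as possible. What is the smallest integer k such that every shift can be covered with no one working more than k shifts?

With 2 docents and 8 worker-slots to fill, someone must work at least ⌈8/2⌉ = 4 shifts, so k ≥ 4.
k = 4 works: Thu morning→Baptiste, Thu afternoon→Baptiste, Thu evening→Zhao, Fri morning→Baptiste, Fri afternoon→Baptiste, Fri evening→Zhao, Sat morning→Zhao, Sat afternoon→Zhao.
Loads: Baptiste 4, Zhao 4 — all ≤ 4.

4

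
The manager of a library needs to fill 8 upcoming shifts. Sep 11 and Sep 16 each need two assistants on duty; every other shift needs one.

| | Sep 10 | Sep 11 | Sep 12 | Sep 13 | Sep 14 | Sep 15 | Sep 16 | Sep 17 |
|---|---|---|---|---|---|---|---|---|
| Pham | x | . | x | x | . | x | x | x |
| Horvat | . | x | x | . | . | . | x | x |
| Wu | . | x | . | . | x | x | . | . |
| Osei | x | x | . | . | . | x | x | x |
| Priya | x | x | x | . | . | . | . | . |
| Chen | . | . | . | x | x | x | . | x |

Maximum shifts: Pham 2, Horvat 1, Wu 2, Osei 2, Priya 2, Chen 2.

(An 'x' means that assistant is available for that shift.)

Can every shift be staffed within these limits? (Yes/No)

One valid schedule: Sep 10→Pham, Sep 11→Osei+Priya, Sep 12→Priya, Sep 13→Pham, Sep 14→Wu, Sep 15→Wu, Sep 16→Horvat+Osei, Sep 17→Chen.
Loads: Pham 2/2, Horvat 1/1, Wu 2/2, Osei 2/2, Priya 2/2, Chen 1/2 — all within limits.

Yes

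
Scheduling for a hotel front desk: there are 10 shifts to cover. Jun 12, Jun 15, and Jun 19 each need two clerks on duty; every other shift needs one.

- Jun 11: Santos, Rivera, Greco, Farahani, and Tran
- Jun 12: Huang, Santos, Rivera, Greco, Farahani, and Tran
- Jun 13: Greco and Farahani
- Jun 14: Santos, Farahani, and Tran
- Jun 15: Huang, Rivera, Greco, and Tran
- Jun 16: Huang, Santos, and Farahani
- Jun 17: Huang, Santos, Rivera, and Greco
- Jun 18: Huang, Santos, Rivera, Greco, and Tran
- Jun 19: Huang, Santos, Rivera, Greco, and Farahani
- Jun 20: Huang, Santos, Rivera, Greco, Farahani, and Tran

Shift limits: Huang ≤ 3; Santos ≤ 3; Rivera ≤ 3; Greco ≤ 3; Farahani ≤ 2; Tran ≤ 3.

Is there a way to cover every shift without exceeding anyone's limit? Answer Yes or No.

Yes

One valid schedule: Jun 11→Santos, Jun 12→Rivera+Farahani, Jun 13→Greco, Jun 14→Santos, Jun 15→Rivera+Greco, Jun 16→Huang, Jun 17→Huang, Jun 18→Huang, Jun 19→Rivera+Greco, Jun 20→Santos.
Loads: Huang 3/3, Santos 3/3, Rivera 3/3, Greco 3/3, Farahani 1/2, Tran 0/3 — all within limits.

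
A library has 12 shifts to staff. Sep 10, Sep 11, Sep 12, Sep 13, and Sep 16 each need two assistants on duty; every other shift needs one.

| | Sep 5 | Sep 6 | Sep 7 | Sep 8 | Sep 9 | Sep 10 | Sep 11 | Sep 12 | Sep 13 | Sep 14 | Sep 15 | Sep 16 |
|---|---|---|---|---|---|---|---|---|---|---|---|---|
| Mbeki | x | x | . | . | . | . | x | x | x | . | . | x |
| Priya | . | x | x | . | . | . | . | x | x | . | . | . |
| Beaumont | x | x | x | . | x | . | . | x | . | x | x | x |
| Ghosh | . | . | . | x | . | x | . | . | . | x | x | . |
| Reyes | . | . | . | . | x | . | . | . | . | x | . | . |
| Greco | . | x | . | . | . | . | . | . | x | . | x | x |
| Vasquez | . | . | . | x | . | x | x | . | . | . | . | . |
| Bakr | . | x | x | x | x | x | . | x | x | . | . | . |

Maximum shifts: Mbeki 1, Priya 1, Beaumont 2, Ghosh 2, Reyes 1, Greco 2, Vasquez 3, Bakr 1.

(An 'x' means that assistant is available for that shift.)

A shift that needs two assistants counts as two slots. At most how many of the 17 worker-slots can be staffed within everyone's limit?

13

Total capacity across all assistants is 1+1+2+2+1+2+3+1 = 13, and 17 slots are needed, so at most 13 can be filled.
An assignment achieving 13: Sep 5→Mbeki, Sep 7→Priya, Sep 8→Vasquez, Sep 9→Beaumont, Sep 10→Ghosh+Vasquez, Sep 11→Vasquez, Sep 12→Bakr, Sep 13→Greco, Sep 14→Reyes, Sep 15→Ghosh, Sep 16→Beaumont+Greco.
Loads: Mbeki 1/1, Priya 1/1, Beaumont 2/2, Ghosh 2/2, Reyes 1/1, Greco 2/2, Vasquez 3/3, Bakr 1/1.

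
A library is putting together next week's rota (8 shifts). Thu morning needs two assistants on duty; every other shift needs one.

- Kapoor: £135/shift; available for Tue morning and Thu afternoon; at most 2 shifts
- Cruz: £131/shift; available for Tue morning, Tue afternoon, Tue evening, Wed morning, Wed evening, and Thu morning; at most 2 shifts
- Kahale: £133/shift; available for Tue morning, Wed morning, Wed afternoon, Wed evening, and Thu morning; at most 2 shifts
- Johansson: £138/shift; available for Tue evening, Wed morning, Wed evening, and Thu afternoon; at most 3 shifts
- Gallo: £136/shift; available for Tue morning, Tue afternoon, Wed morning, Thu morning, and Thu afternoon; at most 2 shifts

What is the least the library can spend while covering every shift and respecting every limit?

Wed afternoon can only be covered by Kahale, so that assignment is forced.
Picking the cheapest available assistant for each shift independently would cost £1187, but that ignores the shift limits.
An optimal schedule: Tue morning→Kapoor, Tue afternoon→Cruz, Tue evening→Cruz, Wed morning→Gallo, Wed afternoon→Kahale, Wed evening→Johansson, Thu morning→Kahale+Gallo, Thu afternoon→Kapoor.
Total: 135 + 131 + 131 + 136 + 133 + 138 + 133 + 136 + 135 = £1208.

£1208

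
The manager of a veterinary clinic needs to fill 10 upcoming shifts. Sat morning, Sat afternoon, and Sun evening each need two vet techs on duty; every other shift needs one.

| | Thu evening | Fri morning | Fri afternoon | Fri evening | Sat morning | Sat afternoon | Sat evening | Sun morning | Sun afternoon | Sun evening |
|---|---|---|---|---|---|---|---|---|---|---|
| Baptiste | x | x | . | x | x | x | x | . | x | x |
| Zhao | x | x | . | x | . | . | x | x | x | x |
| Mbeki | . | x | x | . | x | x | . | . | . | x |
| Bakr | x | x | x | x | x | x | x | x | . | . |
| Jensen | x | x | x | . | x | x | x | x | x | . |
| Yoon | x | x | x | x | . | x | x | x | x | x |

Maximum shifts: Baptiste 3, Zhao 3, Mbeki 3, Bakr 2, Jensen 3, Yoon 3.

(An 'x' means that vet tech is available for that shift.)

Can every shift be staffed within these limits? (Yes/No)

Yes

One valid schedule: Thu evening→Baptiste, Fri morning→Zhao, Fri afternoon→Mbeki, Fri evening→Baptiste, Sat morning→Mbeki+Bakr, Sat afternoon→Bakr+Jensen, Sat evening→Zhao, Sun morning→Zhao, Sun afternoon→Baptiste, Sun evening→Mbeki+Yoon.
Loads: Baptiste 3/3, Zhao 3/3, Mbeki 3/3, Bakr 2/2, Jensen 1/3, Yoon 1/3 — all within limits.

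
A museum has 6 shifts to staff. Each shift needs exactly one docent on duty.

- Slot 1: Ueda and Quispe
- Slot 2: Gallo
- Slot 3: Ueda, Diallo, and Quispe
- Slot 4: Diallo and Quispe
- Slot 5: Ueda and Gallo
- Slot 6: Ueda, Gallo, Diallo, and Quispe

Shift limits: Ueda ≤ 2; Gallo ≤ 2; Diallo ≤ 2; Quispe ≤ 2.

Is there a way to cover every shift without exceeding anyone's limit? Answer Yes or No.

Yes

Slot 2 can only be covered by Gallo, so that assignment is forced.
One valid schedule: Slot 1→Ueda, Slot 2→Gallo, Slot 3→Diallo, Slot 4→Diallo, Slot 5→Ueda, Slot 6→Gallo.
Loads: Ueda 2/2, Gallo 2/2, Diallo 2/2, Quispe 0/2 — all within limits.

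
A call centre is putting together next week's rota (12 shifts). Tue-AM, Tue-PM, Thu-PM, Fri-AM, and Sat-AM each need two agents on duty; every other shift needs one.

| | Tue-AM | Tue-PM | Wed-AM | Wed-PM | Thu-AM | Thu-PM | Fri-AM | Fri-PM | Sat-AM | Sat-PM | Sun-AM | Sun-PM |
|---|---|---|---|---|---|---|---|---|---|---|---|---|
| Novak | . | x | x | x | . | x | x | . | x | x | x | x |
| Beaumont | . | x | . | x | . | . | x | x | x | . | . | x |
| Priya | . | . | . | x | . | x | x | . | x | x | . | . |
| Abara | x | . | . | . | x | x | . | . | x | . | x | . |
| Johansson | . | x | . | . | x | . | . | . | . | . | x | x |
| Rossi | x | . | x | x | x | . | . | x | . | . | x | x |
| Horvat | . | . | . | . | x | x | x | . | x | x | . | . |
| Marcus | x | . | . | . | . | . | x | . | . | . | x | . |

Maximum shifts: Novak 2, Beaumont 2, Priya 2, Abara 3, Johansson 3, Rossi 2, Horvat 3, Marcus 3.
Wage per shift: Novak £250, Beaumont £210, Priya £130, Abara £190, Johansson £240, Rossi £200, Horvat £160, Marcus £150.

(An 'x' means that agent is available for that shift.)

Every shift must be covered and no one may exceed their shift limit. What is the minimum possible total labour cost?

£3060

Picking the cheapest available agent for each shift independently would cost £2820, but that ignores the shift limits.
An optimal schedule: Tue-AM→Marcus+Abara, Tue-PM→Beaumont+Johansson, Wed-AM→Rossi, Wed-PM→Priya, Thu-AM→Horvat, Thu-PM→Horvat+Abara, Fri-AM→Marcus+Horvat, Fri-PM→Rossi, Sat-AM→Abara+Beaumont, Sat-PM→Priya, Sun-AM→Marcus, Sun-PM→Johansson.
Total: 150 + 190 + 210 + 240 + 200 + 130 + 160 + 160 + 190 + 150 + 160 + 200 + 190 + 210 + 130 + 150 + 240 = £3060.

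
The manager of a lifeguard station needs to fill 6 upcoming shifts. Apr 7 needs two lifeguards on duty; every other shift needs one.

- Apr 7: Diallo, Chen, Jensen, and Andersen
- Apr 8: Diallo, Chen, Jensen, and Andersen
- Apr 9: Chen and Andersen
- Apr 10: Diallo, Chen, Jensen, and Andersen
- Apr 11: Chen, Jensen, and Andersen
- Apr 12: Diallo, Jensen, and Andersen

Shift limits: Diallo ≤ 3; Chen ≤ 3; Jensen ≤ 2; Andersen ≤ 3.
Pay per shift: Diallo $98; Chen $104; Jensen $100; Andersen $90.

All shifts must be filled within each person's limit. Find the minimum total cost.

Picking the cheapest available lifeguard for each shift independently would cost $638, but that ignores the shift limits.
An optimal schedule: Apr 7→Diallo+Jensen, Apr 8→Diallo, Apr 9→Andersen, Apr 10→Diallo, Apr 11→Andersen, Apr 12→Andersen.
Total: 98 + 100 + 98 + 90 + 98 + 90 + 90 = $664.

$664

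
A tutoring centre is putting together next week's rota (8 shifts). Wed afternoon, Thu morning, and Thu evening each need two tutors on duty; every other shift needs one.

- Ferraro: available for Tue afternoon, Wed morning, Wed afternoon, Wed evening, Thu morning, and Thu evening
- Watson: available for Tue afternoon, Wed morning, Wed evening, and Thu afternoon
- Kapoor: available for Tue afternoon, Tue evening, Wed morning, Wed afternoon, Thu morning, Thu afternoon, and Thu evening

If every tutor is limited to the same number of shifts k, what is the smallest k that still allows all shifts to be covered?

4

With 3 tutors and 11 worker-slots to fill, someone must work at least ⌈11/3⌉ = 4 shifts, so k ≥ 4.
k = 4 works: Tue afternoon→Watson, Tue evening→Kapoor, Wed morning→Watson, Wed afternoon→Ferraro+Kapoor, Wed evening→Ferraro, Thu morning→Ferraro+Kapoor, Thu afternoon→Watson, Thu evening→Ferraro+Kapoor.
Loads: Ferraro 4, Watson 3, Kapoor 4 — all ≤ 4.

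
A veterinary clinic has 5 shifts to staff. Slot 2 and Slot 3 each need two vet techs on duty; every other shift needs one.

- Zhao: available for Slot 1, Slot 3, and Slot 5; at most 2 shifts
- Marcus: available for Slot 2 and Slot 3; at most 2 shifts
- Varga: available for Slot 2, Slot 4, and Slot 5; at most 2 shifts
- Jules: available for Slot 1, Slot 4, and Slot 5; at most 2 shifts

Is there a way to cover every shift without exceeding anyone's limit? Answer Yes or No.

Yes

Slot 2 can only be covered by Marcus and Varga, so that assignment is forced.
Slot 3 can only be covered by Zhao and Marcus, so that assignment is forced.
One valid schedule: Slot 1→Zhao, Slot 2→Marcus+Varga, Slot 3→Zhao+Marcus, Slot 4→Varga, Slot 5→Jules.
Loads: Zhao 2/2, Marcus 2/2, Varga 2/2, Jules 1/2 — all within limits.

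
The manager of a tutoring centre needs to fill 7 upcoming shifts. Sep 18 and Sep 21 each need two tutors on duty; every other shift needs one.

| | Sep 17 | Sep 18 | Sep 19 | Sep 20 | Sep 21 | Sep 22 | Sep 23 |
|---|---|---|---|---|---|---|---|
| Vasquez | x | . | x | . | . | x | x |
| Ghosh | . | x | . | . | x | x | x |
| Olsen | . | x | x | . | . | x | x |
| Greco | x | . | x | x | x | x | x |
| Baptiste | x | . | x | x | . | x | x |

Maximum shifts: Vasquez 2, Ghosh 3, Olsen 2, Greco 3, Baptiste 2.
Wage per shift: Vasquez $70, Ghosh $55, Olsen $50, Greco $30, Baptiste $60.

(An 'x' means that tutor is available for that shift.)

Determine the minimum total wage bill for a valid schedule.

Sep 18 can only be covered by Ghosh and Olsen, so that assignment is forced.
Sep 21 can only be covered by Ghosh and Greco, so that assignment is forced.
Picking the cheapest available tutor for each shift independently would cost $340, but that ignores the shift limits.
An optimal schedule: Sep 17→Greco, Sep 18→Olsen+Ghosh, Sep 19→Olsen, Sep 20→Greco, Sep 21→Greco+Ghosh, Sep 22→Ghosh, Sep 23→Baptiste.
Total: 30 + 50 + 55 + 50 + 30 + 30 + 55 + 55 + 60 = $415.

$415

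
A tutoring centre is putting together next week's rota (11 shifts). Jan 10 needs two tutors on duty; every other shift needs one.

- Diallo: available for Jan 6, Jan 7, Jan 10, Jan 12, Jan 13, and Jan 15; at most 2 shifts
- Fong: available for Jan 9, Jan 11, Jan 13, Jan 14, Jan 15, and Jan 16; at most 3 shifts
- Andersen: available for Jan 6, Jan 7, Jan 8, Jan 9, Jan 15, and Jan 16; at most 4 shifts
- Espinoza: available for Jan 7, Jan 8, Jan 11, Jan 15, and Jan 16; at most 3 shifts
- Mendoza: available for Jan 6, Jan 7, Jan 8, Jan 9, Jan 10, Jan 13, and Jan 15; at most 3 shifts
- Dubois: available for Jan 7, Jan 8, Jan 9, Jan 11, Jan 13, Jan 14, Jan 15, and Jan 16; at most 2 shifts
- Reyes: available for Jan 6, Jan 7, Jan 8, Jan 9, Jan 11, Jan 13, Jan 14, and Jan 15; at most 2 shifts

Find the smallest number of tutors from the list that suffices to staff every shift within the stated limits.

4

12 slots to fill and no one can take more than 4, so at least ⌈12/4⌉ = 3 tutors are needed.
Any 3 tutors together have capacity at most 4+3+3 = 10 < 12 slots, so 3 can never suffice.
Diallo, Fong, Andersen, and Mendoza alone can cover everything: Jan 6→Andersen, Jan 7→Andersen, Jan 8→Andersen, Jan 9→Andersen, Jan 10→Diallo+Mendoza, Jan 11→Fong, Jan 12→Diallo, Jan 13→Mendoza, Jan 14→Fong, Jan 15→Mendoza, Jan 16→Fong.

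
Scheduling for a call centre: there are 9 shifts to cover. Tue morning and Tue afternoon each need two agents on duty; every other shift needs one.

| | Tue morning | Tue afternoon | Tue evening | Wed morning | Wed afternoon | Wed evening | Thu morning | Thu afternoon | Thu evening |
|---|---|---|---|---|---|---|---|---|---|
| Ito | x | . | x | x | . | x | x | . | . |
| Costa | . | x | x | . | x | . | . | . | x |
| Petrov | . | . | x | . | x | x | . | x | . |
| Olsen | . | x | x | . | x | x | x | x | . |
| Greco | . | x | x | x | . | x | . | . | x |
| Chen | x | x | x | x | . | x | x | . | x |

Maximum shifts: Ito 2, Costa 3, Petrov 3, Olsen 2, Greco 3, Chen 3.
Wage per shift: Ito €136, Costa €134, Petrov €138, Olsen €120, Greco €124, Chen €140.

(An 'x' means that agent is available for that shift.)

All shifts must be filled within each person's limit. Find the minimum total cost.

€1426

Tue morning can only be covered by Ito and Chen, so that assignment is forced.
Picking the cheapest available agent for each shift independently would cost €1368, but that ignores the shift limits.
An optimal schedule: Tue morning→Ito+Chen, Tue afternoon→Greco+Costa, Tue evening→Costa, Wed morning→Greco, Wed afternoon→Olsen, Wed evening→Greco, Thu morning→Ito, Thu afternoon→Olsen, Thu evening→Costa.
Total: 136 + 140 + 124 + 134 + 134 + 124 + 120 + 124 + 136 + 120 + 134 = €1426.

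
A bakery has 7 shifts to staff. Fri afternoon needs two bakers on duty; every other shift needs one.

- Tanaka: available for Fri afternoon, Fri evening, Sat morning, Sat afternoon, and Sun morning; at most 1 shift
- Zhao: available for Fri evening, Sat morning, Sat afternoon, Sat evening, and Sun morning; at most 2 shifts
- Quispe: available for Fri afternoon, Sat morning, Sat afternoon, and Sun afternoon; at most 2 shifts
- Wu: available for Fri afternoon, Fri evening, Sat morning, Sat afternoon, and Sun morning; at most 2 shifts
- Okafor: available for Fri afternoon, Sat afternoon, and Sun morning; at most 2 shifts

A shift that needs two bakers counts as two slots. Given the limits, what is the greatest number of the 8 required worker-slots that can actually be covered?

8

Total capacity across all bakers is 1+2+2+2+2 = 9, and 8 slots are needed, so at most 8 can be filled.
An assignment achieving 8: Fri afternoon→Quispe+Wu, Fri evening→Tanaka, Sat morning→Zhao, Sat afternoon→Okafor, Sat evening→Zhao, Sun morning→Wu, Sun afternoon→Quispe.
Loads: Tanaka 1/1, Zhao 2/2, Quispe 2/2, Wu 2/2, Okafor 1/2.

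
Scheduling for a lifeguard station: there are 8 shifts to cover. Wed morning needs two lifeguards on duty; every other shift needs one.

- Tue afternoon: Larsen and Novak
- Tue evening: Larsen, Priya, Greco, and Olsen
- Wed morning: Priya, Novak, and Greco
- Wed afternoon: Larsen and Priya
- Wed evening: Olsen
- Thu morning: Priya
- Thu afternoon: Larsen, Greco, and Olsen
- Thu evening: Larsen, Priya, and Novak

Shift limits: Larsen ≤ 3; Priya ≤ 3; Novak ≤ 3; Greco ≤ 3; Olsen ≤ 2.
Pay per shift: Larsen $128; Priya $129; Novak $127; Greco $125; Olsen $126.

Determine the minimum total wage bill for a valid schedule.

$1139

Wed evening can only be covered by Olsen, so that assignment is forced.
Thu morning can only be covered by Priya, so that assignment is forced.
Picking the cheapest available lifeguard for each shift independently would cost $1139, and that bound is achievable.
An optimal schedule: Tue afternoon→Novak, Tue evening→Greco, Wed morning→Greco+Novak, Wed afternoon→Larsen, Wed evening→Olsen, Thu morning→Priya, Thu afternoon→Greco, Thu evening→Novak.
Total: 127 + 125 + 125 + 127 + 128 + 126 + 129 + 125 + 127 = $1139.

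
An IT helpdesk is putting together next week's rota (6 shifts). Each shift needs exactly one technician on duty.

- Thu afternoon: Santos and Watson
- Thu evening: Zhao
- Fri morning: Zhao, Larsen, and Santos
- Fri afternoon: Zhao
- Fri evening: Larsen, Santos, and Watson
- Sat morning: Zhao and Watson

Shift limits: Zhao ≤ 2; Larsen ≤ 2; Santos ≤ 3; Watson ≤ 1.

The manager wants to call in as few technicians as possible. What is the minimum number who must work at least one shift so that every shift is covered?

6 slots to fill and no one can take more than 3, so at least ⌈6/3⌉ = 2 technicians are needed.
Any 2 technicians together have capacity at most 3+2 = 5 < 6 slots, so 2 can never suffice.
Zhao, Santos, and Watson alone can cover everything: Thu afternoon→Santos, Thu evening→Zhao, Fri morning→Santos, Fri afternoon→Zhao, Fri evening→Santos, Sat morning→Watson.

3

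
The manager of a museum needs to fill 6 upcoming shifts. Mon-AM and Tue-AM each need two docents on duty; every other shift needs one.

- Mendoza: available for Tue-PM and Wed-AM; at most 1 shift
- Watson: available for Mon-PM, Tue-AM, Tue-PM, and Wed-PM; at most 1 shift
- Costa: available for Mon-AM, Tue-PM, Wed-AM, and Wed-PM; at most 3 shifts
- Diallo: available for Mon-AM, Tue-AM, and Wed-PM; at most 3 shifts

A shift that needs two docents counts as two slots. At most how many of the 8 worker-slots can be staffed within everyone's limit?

7

Total capacity across all docents is 1+1+3+3 = 8, and 8 slots are needed, so at most 8 can be filled.
Shifts {Mon-PM, Tue-AM} need 3 slots but only Watson and Diallo are available for them, supplying at most 2 — so at least 1 slot must go unfilled.
An assignment achieving 7: Mon-AM→Costa+Diallo, Mon-PM→Watson, Tue-AM→Diallo, Tue-PM→Costa, Wed-AM→Mendoza, Wed-PM→Costa.
Loads: Mendoza 1/1, Watson 1/1, Costa 3/3, Diallo 2/3.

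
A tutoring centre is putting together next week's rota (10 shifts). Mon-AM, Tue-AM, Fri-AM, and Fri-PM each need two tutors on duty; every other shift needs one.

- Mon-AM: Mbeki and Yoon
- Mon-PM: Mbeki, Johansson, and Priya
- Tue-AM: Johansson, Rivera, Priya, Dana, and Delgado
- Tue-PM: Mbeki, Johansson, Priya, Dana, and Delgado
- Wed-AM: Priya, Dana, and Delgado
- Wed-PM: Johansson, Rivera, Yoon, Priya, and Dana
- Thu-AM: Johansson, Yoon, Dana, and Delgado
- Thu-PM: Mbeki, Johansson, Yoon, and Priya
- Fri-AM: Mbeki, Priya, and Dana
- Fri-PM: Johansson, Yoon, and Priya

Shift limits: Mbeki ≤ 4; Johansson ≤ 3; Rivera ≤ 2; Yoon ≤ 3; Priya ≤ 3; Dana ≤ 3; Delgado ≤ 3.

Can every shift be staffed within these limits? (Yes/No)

Yes

Mon-AM can only be covered by Mbeki and Yoon, so that assignment is forced.
One valid schedule: Mon-AM→Mbeki+Yoon, Mon-PM→Mbeki, Tue-AM→Rivera+Priya, Tue-PM→Johansson, Wed-AM→Priya, Wed-PM→Rivera, Thu-AM→Johansson, Thu-PM→Mbeki, Fri-AM→Mbeki+Priya, Fri-PM→Johansson+Yoon.
Loads: Mbeki 4/4, Johansson 3/3, Rivera 2/2, Yoon 2/3, Priya 3/3, Dana 0/3, Delgado 0/3 — all within limits.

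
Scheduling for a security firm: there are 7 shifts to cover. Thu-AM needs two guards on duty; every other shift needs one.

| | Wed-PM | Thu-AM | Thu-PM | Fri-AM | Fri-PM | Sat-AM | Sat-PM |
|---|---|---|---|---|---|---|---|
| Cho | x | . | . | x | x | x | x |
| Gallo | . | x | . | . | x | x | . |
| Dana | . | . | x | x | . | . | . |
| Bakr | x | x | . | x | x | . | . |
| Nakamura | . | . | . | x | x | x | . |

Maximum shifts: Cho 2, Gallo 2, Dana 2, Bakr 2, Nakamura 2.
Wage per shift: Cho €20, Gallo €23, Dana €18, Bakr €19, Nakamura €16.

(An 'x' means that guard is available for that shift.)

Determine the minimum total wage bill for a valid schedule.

Thu-AM can only be covered by Gallo and Bakr, so that assignment is forced.
Thu-PM can only be covered by Dana, so that assignment is forced.
Sat-PM can only be covered by Cho, so that assignment is forced.
Picking the cheapest available guard for each shift independently would cost €147, but that ignores the shift limits.
An optimal schedule: Wed-PM→Bakr, Thu-AM→Bakr+Gallo, Thu-PM→Dana, Fri-AM→Dana, Fri-PM→Nakamura, Sat-AM→Nakamura, Sat-PM→Cho.
Total: 19 + 19 + 23 + 18 + 18 + 16 + 16 + 20 = €149.

€149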